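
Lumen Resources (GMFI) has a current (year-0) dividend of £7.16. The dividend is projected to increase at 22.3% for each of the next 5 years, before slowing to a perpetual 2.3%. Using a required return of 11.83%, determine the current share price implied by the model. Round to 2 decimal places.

Two-stage DDM. Project D₁…D_5 at 0.223, terminal growth 0.023, discount at r = 0.1183.
D_1 = 8.7567
D_2 = 10.7094
D_3 = 13.0976
D_4 = 16.0184
D_5 = 19.5905
Terminal value at t=5: TV = D_6/(r−g) = 20.0411/(0.1183−0.023) = 210.2946
P₀ = 8.7567/(1+0.1183)^1 + 10.7094/(1+0.1183)^2 + 13.0976/(1+0.1183)^3 + 16.0184/(1+0.1183)^4 + 19.5905/(1+0.1183)^5 + 210.2946/(1+0.1183)^5 = 167.4385

£167.44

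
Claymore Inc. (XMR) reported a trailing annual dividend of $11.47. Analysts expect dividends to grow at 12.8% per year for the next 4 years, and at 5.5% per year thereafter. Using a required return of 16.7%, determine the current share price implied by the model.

Two-stage DDM. Project D₁…D_4 at 0.128, terminal growth 0.055, discount at r = 0.167.
D_1 = 12.9382
D_2 = 14.5942
D_3 = 16.4623
D_4 = 18.5695
Terminal value at t=4: TV = D_5/(r−g) = 19.5908/(0.167−0.055) = 174.9179
P₀ = 12.9382/(1+0.167)^1 + 14.5942/(1+0.167)^2 + 16.4623/(1+0.167)^3 + 18.5695/(1+0.167)^4 + 174.9179/(1+0.167)^4 = 136.4813

$136.48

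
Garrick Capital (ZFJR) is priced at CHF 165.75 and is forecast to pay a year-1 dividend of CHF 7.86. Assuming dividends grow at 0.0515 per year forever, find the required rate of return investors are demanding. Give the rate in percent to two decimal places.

9.89%

Rearranging the constant-growth DDM: r = D₁/P₀ + g.
r = 7.8600 / 165.75 + 0.0515 = 0.04742 + 0.0515 = 0.09892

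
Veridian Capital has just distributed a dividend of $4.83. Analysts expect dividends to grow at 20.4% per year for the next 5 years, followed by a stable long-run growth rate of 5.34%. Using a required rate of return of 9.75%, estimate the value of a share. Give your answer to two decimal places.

Two-stage DDM. Project D₁…D_5 at 0.204, terminal growth 0.0534, discount at r = 0.0975.
D_1 = 5.8153
D_2 = 7.0016
D_3 = 8.4300
D_4 = 10.1497
D_5 = 12.2202
Terminal value at t=5: TV = D_6/(r−g) = 12.8728/(0.0975−0.0534) = 291.9001
P₀ = 5.8153/(1+0.0975)^1 + 7.0016/(1+0.0975)^2 + 8.4300/(1+0.0975)^3 + 10.1497/(1+0.0975)^4 + 12.2202/(1+0.0975)^5 + 291.9001/(1+0.0975)^5 = 215.4797

$215.48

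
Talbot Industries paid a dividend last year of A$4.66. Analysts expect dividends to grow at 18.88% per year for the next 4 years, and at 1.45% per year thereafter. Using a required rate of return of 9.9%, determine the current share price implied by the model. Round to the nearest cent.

A$99.37

Two-stage DDM. Project D₁…D_4 at 0.1888, terminal growth 0.0145, discount at r = 0.099.
D_1 = 5.5398
D_2 = 6.5857
D_3 = 7.8291
D_4 = 9.3072
Terminal value at t=4: TV = D_5/(r−g) = 9.4422/(0.099−0.0145) = 111.7420
P₀ = 5.5398/(1+0.099)^1 + 6.5857/(1+0.099)^2 + 7.8291/(1+0.099)^3 + 9.3072/(1+0.099)^4 + 111.7420/(1+0.099)^4 = 99.3712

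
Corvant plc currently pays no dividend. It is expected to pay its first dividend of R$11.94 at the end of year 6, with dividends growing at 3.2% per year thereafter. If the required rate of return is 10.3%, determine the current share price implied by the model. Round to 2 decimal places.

R$103.01

Deferred-dividend DDM. At t=5 the remaining stream is a growing perpetuity with first payment D_6 = 11.94.
V_5 = D_6/(r−g) = 11.94/(0.103−0.032) = 168.1690
P₀ = V_5/(1+r)^5 = 168.1690/(1+0.103)^5 = 103.0074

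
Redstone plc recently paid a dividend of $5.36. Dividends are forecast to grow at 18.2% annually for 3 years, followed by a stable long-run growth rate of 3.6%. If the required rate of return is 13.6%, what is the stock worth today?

Two-stage DDM. Project D₁…D_3 at 0.182, terminal growth 0.036, discount at r = 0.136.
D_1 = 6.3355
D_2 = 7.4886
D_3 = 8.8515
Terminal value at t=3: TV = D_4/(r−g) = 9.1702/(0.136−0.036) = 91.7016
P₀ = 6.3355/(1+0.136)^1 + 7.4886/(1+0.136)^2 + 8.8515/(1+0.136)^3 + 91.7016/(1+0.136)^3 = 79.9699

$79.97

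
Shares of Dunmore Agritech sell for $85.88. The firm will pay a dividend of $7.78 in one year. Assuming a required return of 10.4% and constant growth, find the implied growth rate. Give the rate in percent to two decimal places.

From P₀ = D₁/(r − g), the implied growth is g = r − D₁/P₀.
g = 0.104 − 7.78/85.88 = 0.104 − 0.09059 = 0.01341

1.34%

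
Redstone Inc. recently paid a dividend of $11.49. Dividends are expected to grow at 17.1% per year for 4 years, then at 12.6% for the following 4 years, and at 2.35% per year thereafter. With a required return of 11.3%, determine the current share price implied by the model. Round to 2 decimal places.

Three-stage DDM. Project D₁…D_8; terminal Gordon value at t=8 with g = 0.0235; discount at r = 0.113.
D_1 = 13.4548
D_2 = 15.7556
D_3 = 18.4498
D_4 = 21.6047
D_5 = 24.3269
D_6 = 27.3920
D_7 = 30.8434
D_8 = 34.7297
TV_8 = 35.5459/(0.113−0.0235) = 397.1604
P₀ = Σ Dₜ/(1+r)ᵗ + TV_8/(1+r)^8 = 278.9041

$278.90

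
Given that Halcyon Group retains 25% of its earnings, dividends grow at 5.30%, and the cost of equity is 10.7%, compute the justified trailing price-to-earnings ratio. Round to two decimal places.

14.62

Payout ratio b = 1 − 0.25 = 0.75.
Justified trailing P/E = b(1+g)/(r−g) = 0.75×(1+0.053)/(0.107−0.053) = 14.6250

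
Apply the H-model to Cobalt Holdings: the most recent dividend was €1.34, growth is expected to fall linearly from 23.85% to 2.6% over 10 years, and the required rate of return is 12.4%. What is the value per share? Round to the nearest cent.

€28.56

H-model: P₀ = D₀[(1+g_L) + H(g_S−g_L)]/(r−g_L), with H = 10/2 = 5.
P₀ = 1.34 × [(1+0.026) + 5×(0.2385−0.026)] / (0.124−0.026)
   = 1.34 × 2.0885 / 0.098 = 28.5570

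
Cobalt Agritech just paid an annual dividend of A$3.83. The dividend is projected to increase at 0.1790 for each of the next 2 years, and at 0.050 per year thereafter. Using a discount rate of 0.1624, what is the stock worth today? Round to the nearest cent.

Two-stage DDM. Project D₁…D_2 at 0.179, terminal growth 0.05, discount at r = 0.1624.
D_1 = 4.5156
D_2 = 5.3239
Terminal value at t=2: TV = D_3/(r−g) = 5.5900/(0.1624−0.05) = 49.7335
P₀ = 4.5156/(1+0.1624)^1 + 5.3239/(1+0.1624)^2 + 49.7335/(1+0.1624)^2 = 44.6325

A$44.63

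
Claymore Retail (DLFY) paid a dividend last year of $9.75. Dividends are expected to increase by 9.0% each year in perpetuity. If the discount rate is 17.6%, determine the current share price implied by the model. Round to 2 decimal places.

Gordon growth model: P₀ = D₁/(r − g). D₁ = 9.75 × (1 + 0.09) = 10.6275.
P₀ = 10.6275 / (0.176 − 0.09) = 10.6275 / 0.086 = 123.5756

$123.58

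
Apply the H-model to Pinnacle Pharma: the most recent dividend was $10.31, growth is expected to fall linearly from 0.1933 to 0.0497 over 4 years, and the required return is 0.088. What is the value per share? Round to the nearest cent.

$359.88

H-model: P₀ = D₀[(1+g_L) + H(g_S−g_L)]/(r−g_L), with H = 4/2 = 2.
P₀ = 10.31 × [(1+0.0497) + 2×(0.1933−0.0497)] / (0.088−0.0497)
   = 10.31 × 1.3369 / 0.0383 = 359.8809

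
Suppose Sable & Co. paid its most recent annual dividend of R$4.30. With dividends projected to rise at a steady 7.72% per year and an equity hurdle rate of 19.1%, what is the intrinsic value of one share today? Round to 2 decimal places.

R$40.70

Gordon growth model: P₀ = D₁/(r − g). D₁ = 4.30 × (1 + 0.0772) = 4.6320.
P₀ = 4.6320 / (0.191 − 0.0772) = 4.6320 / 0.1138 = 40.7026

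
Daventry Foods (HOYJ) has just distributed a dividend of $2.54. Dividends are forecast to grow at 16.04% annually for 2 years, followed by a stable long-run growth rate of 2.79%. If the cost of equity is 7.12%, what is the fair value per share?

$76.49

Two-stage DDM. Project D₁…D_2 at 0.1604, terminal growth 0.0279, discount at r = 0.0712.
D_1 = 2.9474
D_2 = 3.4202
Terminal value at t=2: TV = D_3/(r−g) = 3.5156/(0.0712−0.0279) = 81.1918
P₀ = 2.9474/(1+0.0712)^1 + 3.4202/(1+0.0712)^2 + 81.1918/(1+0.0712)^2 = 76.4894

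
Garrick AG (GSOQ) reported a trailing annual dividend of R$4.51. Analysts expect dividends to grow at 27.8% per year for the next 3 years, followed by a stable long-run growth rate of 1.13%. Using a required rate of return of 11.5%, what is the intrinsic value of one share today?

R$84.11

Two-stage DDM. Project D₁…D_3 at 0.278, terminal growth 0.0113, discount at r = 0.115.
D_1 = 5.7638
D_2 = 7.3661
D_3 = 9.4139
Terminal value at t=3: TV = D_4/(r−g) = 9.5203/(0.115−0.0113) = 91.8058
P₀ = 5.7638/(1+0.115)^1 + 7.3661/(1+0.115)^2 + 9.4139/(1+0.115)^3 + 91.8058/(1+0.115)^3 = 84.1141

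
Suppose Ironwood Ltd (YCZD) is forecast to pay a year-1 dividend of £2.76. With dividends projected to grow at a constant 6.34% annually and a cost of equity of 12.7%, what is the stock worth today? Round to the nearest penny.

Gordon growth model: P₀ = D₁/(r − g), with D₁ = 2.76 given directly.
P₀ = 2.7600 / (0.127 − 0.0634) = 2.7600 / 0.0636 = 43.3962

£43.40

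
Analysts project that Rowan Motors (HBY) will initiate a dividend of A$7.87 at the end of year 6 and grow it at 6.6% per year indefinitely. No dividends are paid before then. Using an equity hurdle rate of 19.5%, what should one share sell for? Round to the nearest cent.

Deferred-dividend DDM. At t=5 the remaining stream is a growing perpetuity with first payment D_6 = 7.87.
V_5 = D_6/(r−g) = 7.87/(0.195−0.066) = 61.0078
P₀ = V_5/(1+r)^5 = 61.0078/(1+0.195)^5 = 25.0349

A$25.03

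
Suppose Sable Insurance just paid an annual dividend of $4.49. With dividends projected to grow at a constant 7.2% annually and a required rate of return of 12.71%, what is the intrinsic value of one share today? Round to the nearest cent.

Gordon growth model: P₀ = D₁/(r − g). D₁ = 4.49 × (1 + 0.072) = 4.8133.
P₀ = 4.8133 / (0.1271 − 0.072) = 4.8133 / 0.0551 = 87.3554

$87.36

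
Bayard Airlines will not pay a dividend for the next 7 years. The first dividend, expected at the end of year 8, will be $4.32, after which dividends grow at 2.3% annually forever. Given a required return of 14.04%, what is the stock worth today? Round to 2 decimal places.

Deferred-dividend DDM. At t=7 the remaining stream is a growing perpetuity with first payment D_8 = 4.32.
V_7 = D_8/(r−g) = 4.32/(0.1404−0.023) = 36.7973
P₀ = V_7/(1+r)^7 = 36.7973/(1+0.1404)^7 = 14.6695

$14.67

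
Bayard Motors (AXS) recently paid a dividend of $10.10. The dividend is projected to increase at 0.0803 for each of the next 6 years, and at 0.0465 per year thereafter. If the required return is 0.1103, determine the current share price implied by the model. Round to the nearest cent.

$195.68

Two-stage DDM. Project D₁…D_6 at 0.0803, terminal growth 0.0465, discount at r = 0.1103.
D_1 = 10.9110
D_2 = 11.7872
D_3 = 12.7337
D_4 = 13.7562
D_5 = 14.8608
D_6 = 16.0542
Terminal value at t=6: TV = D_7/(r−g) = 16.8007/(0.1103−0.0465) = 263.3335
P₀ = 10.9110/(1+0.1103)^1 + 11.7872/(1+0.1103)^2 + 12.7337/(1+0.1103)^3 + 13.7562/(1+0.1103)^4 + 14.8608/(1+0.1103)^5 + 16.0542/(1+0.1103)^6 + 263.3335/(1+0.1103)^6 = 195.6811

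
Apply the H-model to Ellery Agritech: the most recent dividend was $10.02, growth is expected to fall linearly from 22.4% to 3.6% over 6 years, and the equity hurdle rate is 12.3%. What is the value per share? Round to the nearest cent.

$184.28

H-model: P₀ = D₀[(1+g_L) + H(g_S−g_L)]/(r−g_L), with H = 6/2 = 3.
P₀ = 10.02 × [(1+0.036) + 3×(0.224−0.036)] / (0.123−0.036)
   = 10.02 × 1.6000 / 0.087 = 184.2759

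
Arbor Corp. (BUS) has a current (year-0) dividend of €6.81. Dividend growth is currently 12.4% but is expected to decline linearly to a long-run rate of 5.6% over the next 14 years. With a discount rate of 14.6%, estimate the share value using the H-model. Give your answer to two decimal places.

H-model: P₀ = D₀[(1+g_L) + H(g_S−g_L)]/(r−g_L), with H = 14/2 = 7.
P₀ = 6.81 × [(1+0.056) + 7×(0.124−0.056)] / (0.146−0.056)
   = 6.81 × 1.5320 / 0.09 = 115.9213

€115.92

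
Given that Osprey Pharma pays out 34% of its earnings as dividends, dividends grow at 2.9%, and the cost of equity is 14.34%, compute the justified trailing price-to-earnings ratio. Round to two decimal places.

3.06

Justified trailing P/E = b(1+g)/(r−g) = 0.34×(1+0.029)/(0.1434−0.029) = 3.0582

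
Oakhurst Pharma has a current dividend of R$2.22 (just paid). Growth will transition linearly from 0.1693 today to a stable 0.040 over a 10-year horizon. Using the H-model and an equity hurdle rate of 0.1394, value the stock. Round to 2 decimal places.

R$37.67

H-model: P₀ = D₀[(1+g_L) + H(g_S−g_L)]/(r−g_L), with H = 10/2 = 5.
P₀ = 2.22 × [(1+0.04) + 5×(0.1693−0.04)] / (0.1394−0.04)
   = 2.22 × 1.6865 / 0.0994 = 37.6663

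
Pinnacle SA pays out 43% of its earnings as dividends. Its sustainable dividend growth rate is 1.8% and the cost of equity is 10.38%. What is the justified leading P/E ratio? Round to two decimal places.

Justified leading P/E = b/(r−g) = 0.43/(0.1038−0.018) = 5.0117

5.01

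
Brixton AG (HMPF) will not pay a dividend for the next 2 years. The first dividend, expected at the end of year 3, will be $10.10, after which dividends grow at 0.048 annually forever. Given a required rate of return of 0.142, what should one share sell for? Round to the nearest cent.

Deferred-dividend DDM. At t=2 the remaining stream is a growing perpetuity with first payment D_3 = 10.10.
V_2 = D_3/(r−g) = 10.10/(0.142−0.048) = 107.4468
P₀ = V_2/(1+r)^2 = 107.4468/(1+0.142)^2 = 82.3875

$82.39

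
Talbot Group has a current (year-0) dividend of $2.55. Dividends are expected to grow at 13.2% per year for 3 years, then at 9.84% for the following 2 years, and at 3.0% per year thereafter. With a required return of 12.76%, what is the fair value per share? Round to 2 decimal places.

Three-stage DDM. Project D₁…D_5; terminal Gordon value at t=5 with g = 0.03; discount at r = 0.1276.
D_1 = 2.8866
D_2 = 3.2676
D_3 = 3.6990
D_4 = 4.0629
D_5 = 4.4627
TV_5 = 4.5966/(0.1276−0.03) = 47.0964
P₀ = Σ Dₜ/(1+r)ᵗ + TV_5/(1+r)^5 = 38.5063

$38.51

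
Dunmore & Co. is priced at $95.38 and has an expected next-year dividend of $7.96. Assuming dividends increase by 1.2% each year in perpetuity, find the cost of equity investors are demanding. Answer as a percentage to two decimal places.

Rearranging the constant-growth DDM: r = D₁/P₀ + g.
r = 7.9600 / 95.38 + 0.012 = 0.08346 + 0.012 = 0.09546

9.55%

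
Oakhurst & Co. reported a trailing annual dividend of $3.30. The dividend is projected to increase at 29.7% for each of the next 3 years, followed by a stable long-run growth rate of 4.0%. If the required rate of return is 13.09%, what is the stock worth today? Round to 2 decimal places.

$70.06

Two-stage DDM. Project D₁…D_3 at 0.297, terminal growth 0.04, discount at r = 0.1309.
D_1 = 4.2801
D_2 = 5.5513
D_3 = 7.2000
Terminal value at t=3: TV = D_4/(r−g) = 7.4880/(0.1309−0.04) = 82.3765
P₀ = 4.2801/(1+0.1309)^1 + 5.5513/(1+0.1309)^2 + 7.2000/(1+0.1309)^3 + 82.3765/(1+0.1309)^3 = 70.0582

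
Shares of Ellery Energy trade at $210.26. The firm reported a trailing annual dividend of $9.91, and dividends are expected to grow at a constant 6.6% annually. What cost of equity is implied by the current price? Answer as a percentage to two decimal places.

Rearranging the constant-growth DDM: r = D₁/P₀ + g.
D₁ = 9.91 × (1 + 0.066) = 10.5641.
r = 10.5641 / 210.26 + 0.066 = 0.05024 + 0.066 = 0.11624

11.62%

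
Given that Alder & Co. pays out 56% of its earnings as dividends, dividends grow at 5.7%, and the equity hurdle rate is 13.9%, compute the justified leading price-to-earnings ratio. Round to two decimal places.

6.83

Justified leading P/E = b/(r−g) = 0.56/(0.139−0.057) = 6.8293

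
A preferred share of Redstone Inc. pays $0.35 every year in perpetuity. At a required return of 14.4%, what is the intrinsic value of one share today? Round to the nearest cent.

Zero-growth DDM (perpetuity): P₀ = D/r = 0.35 / 0.144 = 2.4306

$2.43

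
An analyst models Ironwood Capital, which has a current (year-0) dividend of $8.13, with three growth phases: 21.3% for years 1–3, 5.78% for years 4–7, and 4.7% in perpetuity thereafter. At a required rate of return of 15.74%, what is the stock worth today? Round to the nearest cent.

$118.78

Three-stage DDM. Project D₁…D_7; terminal Gordon value at t=7 with g = 0.047; discount at r = 0.1574.
D_1 = 9.8617
D_2 = 11.9622
D_3 = 14.5102
D_4 = 15.3489
D_5 = 16.2360
D_6 = 17.1745
D_7 = 18.1672
TV_7 = 19.0210/(0.1574−0.047) = 172.2919
P₀ = Σ Dₜ/(1+r)ᵗ + TV_7/(1+r)^7 = 118.7817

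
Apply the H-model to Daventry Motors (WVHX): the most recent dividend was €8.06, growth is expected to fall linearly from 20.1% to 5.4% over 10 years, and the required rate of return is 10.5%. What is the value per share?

H-model: P₀ = D₀[(1+g_L) + H(g_S−g_L)]/(r−g_L), with H = 10/2 = 5.
P₀ = 8.06 × [(1+0.054) + 5×(0.201−0.054)] / (0.105−0.054)
   = 8.06 × 1.7890 / 0.051 = 282.7322

€282.73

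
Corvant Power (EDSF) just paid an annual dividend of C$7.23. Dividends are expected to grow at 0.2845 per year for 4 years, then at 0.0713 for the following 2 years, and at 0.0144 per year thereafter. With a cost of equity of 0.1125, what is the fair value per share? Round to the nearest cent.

Three-stage DDM. Project D₁…D_6; terminal Gordon value at t=6 with g = 0.0144; discount at r = 0.1125.
D_1 = 9.2869
D_2 = 11.9291
D_3 = 15.3229
D_4 = 19.6822
D_5 = 21.0856
D_6 = 22.5890
TV_6 = 22.9143/(0.1125−0.0144) = 233.5808
P₀ = Σ Dₜ/(1+r)ᵗ + TV_6/(1+r)^6 = 189.4599

C$189.46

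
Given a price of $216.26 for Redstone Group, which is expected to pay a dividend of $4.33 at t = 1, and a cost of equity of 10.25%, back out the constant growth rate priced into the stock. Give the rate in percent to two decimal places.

From P₀ = D₁/(r − g), the implied growth is g = r − D₁/P₀.
g = 0.1025 − 4.33/216.26 = 0.1025 − 0.02002 = 0.08248

8.25%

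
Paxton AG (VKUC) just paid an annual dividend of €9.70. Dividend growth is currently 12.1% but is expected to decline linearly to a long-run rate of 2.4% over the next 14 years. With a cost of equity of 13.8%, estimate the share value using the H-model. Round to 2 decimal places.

€144.90

H-model: P₀ = D₀[(1+g_L) + H(g_S−g_L)]/(r−g_L), with H = 14/2 = 7.
P₀ = 9.70 × [(1+0.024) + 7×(0.121−0.024)] / (0.138−0.024)
   = 9.70 × 1.7030 / 0.114 = 144.9044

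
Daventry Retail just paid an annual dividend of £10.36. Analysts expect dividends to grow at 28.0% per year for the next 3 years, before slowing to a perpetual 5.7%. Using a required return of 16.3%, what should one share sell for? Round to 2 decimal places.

Two-stage DDM. Project D₁…D_3 at 0.28, terminal growth 0.057, discount at r = 0.163.
D_1 = 13.2608
D_2 = 16.9738
D_3 = 21.7265
Terminal value at t=3: TV = D_4/(r−g) = 22.9649/(0.163−0.057) = 216.6500
P₀ = 13.2608/(1+0.163)^1 + 16.9738/(1+0.163)^2 + 21.7265/(1+0.163)^3 + 216.6500/(1+0.163)^3 = 175.4905

£175.49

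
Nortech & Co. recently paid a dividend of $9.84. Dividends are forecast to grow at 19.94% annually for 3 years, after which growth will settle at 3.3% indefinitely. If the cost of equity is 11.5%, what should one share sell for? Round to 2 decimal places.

$188.51

Two-stage DDM. Project D₁…D_3 at 0.1994, terminal growth 0.033, discount at r = 0.115.
D_1 = 11.8021
D_2 = 14.1554
D_3 = 16.9780
Terminal value at t=3: TV = D_4/(r−g) = 17.5383/(0.115−0.033) = 213.8817
P₀ = 11.8021/(1+0.115)^1 + 14.1554/(1+0.115)^2 + 16.9780/(1+0.115)^3 + 213.8817/(1+0.115)^3 = 188.5128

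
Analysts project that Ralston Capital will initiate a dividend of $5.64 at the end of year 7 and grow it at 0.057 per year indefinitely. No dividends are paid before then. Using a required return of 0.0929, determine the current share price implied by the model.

$92.19

Deferred-dividend DDM. At t=6 the remaining stream is a growing perpetuity with first payment D_7 = 5.64.
V_6 = D_7/(r−g) = 5.64/(0.0929−0.057) = 157.1031
P₀ = V_6/(1+r)^6 = 157.1031/(1+0.0929)^6 = 92.1939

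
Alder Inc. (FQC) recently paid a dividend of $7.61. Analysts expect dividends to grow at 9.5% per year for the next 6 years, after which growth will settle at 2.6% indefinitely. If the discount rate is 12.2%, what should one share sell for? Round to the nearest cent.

Two-stage DDM. Project D₁…D_6 at 0.095, terminal growth 0.026, discount at r = 0.122.
D_1 = 8.3330
D_2 = 9.1246
D_3 = 9.9914
D_4 = 10.9406
D_5 = 11.9800
D_6 = 13.1181
Terminal value at t=6: TV = D_7/(r−g) = 13.4591/(0.122−0.026) = 140.1992
P₀ = 8.3330/(1+0.122)^1 + 9.1246/(1+0.122)^2 + 9.9914/(1+0.122)^3 + 10.9406/(1+0.122)^4 + 11.9800/(1+0.122)^5 + 13.1181/(1+0.122)^6 + 140.1992/(1+0.122)^6 = 112.2379

$112.24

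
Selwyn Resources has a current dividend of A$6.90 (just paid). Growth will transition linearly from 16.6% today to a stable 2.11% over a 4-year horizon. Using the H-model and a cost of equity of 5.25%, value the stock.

A$288.06

H-model: P₀ = D₀[(1+g_L) + H(g_S−g_L)]/(r−g_L), with H = 4/2 = 2.
P₀ = 6.90 × [(1+0.0211) + 2×(0.166−0.0211)] / (0.0525−0.0211)
   = 6.90 × 1.3109 / 0.0314 = 288.0640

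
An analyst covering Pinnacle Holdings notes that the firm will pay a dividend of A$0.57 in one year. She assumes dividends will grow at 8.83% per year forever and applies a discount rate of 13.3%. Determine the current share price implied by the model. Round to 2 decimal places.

Gordon growth model: P₀ = D₁/(r − g), with D₁ = 0.57 given directly.
P₀ = 0.5700 / (0.133 − 0.0883) = 0.5700 / 0.0447 = 12.7517

A$12.75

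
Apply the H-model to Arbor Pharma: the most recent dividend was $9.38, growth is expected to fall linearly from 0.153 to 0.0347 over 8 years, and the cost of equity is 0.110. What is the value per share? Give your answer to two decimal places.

H-model: P₀ = D₀[(1+g_L) + H(g_S−g_L)]/(r−g_L), with H = 8/2 = 4.
P₀ = 9.38 × [(1+0.0347) + 4×(0.153−0.0347)] / (0.11−0.0347)
   = 9.38 × 1.5079 / 0.0753 = 187.8367

$187.84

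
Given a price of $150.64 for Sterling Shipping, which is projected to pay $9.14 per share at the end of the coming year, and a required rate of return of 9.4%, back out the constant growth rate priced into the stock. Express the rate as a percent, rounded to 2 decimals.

From P₀ = D₁/(r − g), the implied growth is g = r − D₁/P₀.
g = 0.094 − 9.14/150.64 = 0.094 − 0.06067 = 0.03333

3.33%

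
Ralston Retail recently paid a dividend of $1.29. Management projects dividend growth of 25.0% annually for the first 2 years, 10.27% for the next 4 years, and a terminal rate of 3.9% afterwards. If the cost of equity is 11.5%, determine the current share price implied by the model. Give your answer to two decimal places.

$30.58

Three-stage DDM. Project D₁…D_6; terminal Gordon value at t=6 with g = 0.039; discount at r = 0.115.
D_1 = 1.6125
D_2 = 2.0156
D_3 = 2.2226
D_4 = 2.4509
D_5 = 2.7026
D_6 = 2.9802
TV_6 = 3.0964/(0.115−0.039) = 40.7419
P₀ = Σ Dₜ/(1+r)ᵗ + TV_6/(1+r)^6 = 30.5785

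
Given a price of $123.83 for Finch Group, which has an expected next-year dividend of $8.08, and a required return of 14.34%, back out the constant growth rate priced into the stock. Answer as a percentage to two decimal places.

7.81%

From P₀ = D₁/(r − g), the implied growth is g = r − D₁/P₀.
g = 0.1434 − 8.08/123.83 = 0.1434 − 0.06525 = 0.07815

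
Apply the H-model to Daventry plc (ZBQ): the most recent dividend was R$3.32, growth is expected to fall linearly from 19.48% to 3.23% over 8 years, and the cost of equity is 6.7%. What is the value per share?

R$160.96

H-model: P₀ = D₀[(1+g_L) + H(g_S−g_L)]/(r−g_L), with H = 8/2 = 4.
P₀ = 3.32 × [(1+0.0323) + 4×(0.1948−0.0323)] / (0.067−0.0323)
   = 3.32 × 1.6823 / 0.0347 = 160.9578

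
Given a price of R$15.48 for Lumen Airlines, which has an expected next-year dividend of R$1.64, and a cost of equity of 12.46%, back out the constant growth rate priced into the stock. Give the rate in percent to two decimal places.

1.87%

From P₀ = D₁/(r − g), the implied growth is g = r − D₁/P₀.
g = 0.1246 − 1.64/15.48 = 0.1246 − 0.10594 = 0.01866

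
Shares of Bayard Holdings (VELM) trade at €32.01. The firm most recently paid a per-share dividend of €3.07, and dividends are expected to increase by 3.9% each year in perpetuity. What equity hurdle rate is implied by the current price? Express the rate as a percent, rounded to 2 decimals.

Rearranging the constant-growth DDM: r = D₁/P₀ + g.
D₁ = 3.07 × (1 + 0.039) = 3.1897.
r = 3.1897 / 32.01 + 0.039 = 0.09965 + 0.039 = 0.13865

13.86%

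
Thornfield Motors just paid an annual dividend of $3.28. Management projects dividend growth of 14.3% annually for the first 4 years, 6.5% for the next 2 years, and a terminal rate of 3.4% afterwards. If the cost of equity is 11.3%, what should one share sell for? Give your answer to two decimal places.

Three-stage DDM. Project D₁…D_6; terminal Gordon value at t=6 with g = 0.034; discount at r = 0.113.
D_1 = 3.7490
D_2 = 4.2852
D_3 = 4.8979
D_4 = 5.5983
D_5 = 5.9622
D_6 = 6.3498
TV_6 = 6.5657/(0.113−0.034) = 83.1096
P₀ = Σ Dₜ/(1+r)ᵗ + TV_6/(1+r)^6 = 64.5795

$64.58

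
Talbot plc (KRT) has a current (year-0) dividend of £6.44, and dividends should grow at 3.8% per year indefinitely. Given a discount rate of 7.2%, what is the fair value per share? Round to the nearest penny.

Gordon growth model: P₀ = D₁/(r − g). D₁ = 6.44 × (1 + 0.038) = 6.6847.
P₀ = 6.6847 / (0.072 − 0.038) = 6.6847 / 0.034 = 196.6094

£196.61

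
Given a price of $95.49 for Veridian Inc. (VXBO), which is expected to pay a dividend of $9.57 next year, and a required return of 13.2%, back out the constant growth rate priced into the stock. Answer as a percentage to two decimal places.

3.18%

From P₀ = D₁/(r − g), the implied growth is g = r − D₁/P₀.
g = 0.132 − 9.57/95.49 = 0.132 − 0.10022 = 0.03178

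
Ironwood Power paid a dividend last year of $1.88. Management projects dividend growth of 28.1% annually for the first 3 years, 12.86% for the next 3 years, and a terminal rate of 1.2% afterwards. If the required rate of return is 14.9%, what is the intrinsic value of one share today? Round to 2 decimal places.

$32.82

Three-stage DDM. Project D₁…D_6; terminal Gordon value at t=6 with g = 0.012; discount at r = 0.149.
D_1 = 2.4083
D_2 = 3.0850
D_3 = 3.9519
D_4 = 4.4601
D_5 = 5.0337
D_6 = 5.6810
TV_6 = 5.7492/(0.149−0.012) = 41.9648
P₀ = Σ Dₜ/(1+r)ᵗ + TV_6/(1+r)^6 = 32.8169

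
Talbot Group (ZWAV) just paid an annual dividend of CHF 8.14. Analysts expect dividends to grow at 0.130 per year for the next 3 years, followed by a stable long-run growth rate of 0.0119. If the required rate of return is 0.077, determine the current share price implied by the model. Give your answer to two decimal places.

Two-stage DDM. Project D₁…D_3 at 0.13, terminal growth 0.0119, discount at r = 0.077.
D_1 = 9.1982
D_2 = 10.3940
D_3 = 11.7452
Terminal value at t=3: TV = D_4/(r−g) = 11.8849/(0.077−0.0119) = 182.5645
P₀ = 9.1982/(1+0.077)^1 + 10.3940/(1+0.077)^2 + 11.7452/(1+0.077)^3 + 182.5645/(1+0.077)^3 = 173.0433

CHF 173.04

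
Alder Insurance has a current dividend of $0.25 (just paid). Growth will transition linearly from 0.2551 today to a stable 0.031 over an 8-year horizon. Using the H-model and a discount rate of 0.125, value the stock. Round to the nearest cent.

$5.13

H-model: P₀ = D₀[(1+g_L) + H(g_S−g_L)]/(r−g_L), with H = 8/2 = 4.
P₀ = 0.25 × [(1+0.031) + 4×(0.2551−0.031)] / (0.125−0.031)
   = 0.25 × 1.9274 / 0.094 = 5.1261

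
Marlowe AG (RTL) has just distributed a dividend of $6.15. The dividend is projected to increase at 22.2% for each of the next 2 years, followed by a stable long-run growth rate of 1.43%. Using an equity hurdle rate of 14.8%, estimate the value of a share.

Two-stage DDM. Project D₁…D_2 at 0.222, terminal growth 0.0143, discount at r = 0.148.
D_1 = 7.5153
D_2 = 9.1837
Terminal value at t=2: TV = D_3/(r−g) = 9.3150/(0.148−0.0143) = 69.6711
P₀ = 7.5153/(1+0.148)^1 + 9.1837/(1+0.148)^2 + 69.6711/(1+0.148)^2 = 66.3799

$66.38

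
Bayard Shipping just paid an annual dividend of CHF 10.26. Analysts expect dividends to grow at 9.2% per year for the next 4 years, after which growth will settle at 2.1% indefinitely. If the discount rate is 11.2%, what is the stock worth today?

CHF 146.28

Two-stage DDM. Project D₁…D_4 at 0.092, terminal growth 0.021, discount at r = 0.112.
D_1 = 11.2039
D_2 = 12.2347
D_3 = 13.3603
D_4 = 14.5894
Terminal value at t=4: TV = D_5/(r−g) = 14.8958/(0.112−0.021) = 163.6900
P₀ = 11.2039/(1+0.112)^1 + 12.2347/(1+0.112)^2 + 13.3603/(1+0.112)^3 + 14.5894/(1+0.112)^4 + 163.6900/(1+0.112)^4 = 146.2816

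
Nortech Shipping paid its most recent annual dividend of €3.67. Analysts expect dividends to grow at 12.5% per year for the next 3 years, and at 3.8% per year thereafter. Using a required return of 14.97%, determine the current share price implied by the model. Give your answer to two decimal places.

Two-stage DDM. Project D₁…D_3 at 0.125, terminal growth 0.038, discount at r = 0.1497.
D_1 = 4.1288
D_2 = 4.6448
D_3 = 5.2254
Terminal value at t=3: TV = D_4/(r−g) = 5.4240/(0.1497−0.038) = 48.5588
P₀ = 4.1288/(1+0.1497)^1 + 4.6448/(1+0.1497)^2 + 5.2254/(1+0.1497)^3 + 48.5588/(1+0.1497)^3 = 42.4969

€42.50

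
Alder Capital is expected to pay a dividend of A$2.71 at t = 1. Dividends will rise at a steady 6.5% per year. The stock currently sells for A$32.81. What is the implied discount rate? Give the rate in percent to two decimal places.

14.76%

Rearranging the constant-growth DDM: r = D₁/P₀ + g.
r = 2.7100 / 32.81 + 0.065 = 0.08260 + 0.065 = 0.14760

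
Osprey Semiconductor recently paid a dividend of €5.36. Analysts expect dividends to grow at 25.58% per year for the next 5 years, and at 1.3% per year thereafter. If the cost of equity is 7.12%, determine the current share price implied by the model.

€250.87

Two-stage DDM. Project D₁…D_5 at 0.2558, terminal growth 0.013, discount at r = 0.0712.
D_1 = 6.7311
D_2 = 8.4529
D_3 = 10.6152
D_4 = 13.3305
D_5 = 16.7405
Terminal value at t=5: TV = D_6/(r−g) = 16.9581/(0.0712−0.013) = 291.3759
P₀ = 6.7311/(1+0.0712)^1 + 8.4529/(1+0.0712)^2 + 10.6152/(1+0.0712)^3 + 13.3305/(1+0.0712)^4 + 16.7405/(1+0.0712)^5 + 291.3759/(1+0.0712)^5 = 250.8655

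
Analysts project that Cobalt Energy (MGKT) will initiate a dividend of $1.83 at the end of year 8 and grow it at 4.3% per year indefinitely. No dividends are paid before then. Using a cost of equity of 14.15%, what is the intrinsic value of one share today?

Deferred-dividend DDM. At t=7 the remaining stream is a growing perpetuity with first payment D_8 = 1.83.
V_7 = D_8/(r−g) = 1.83/(0.1415−0.043) = 18.5787
P₀ = V_7/(1+r)^7 = 18.5787/(1+0.1415)^7 = 7.3567

$7.36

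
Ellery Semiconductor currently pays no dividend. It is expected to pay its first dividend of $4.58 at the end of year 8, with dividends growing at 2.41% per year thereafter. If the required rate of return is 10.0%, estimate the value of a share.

$30.97

Deferred-dividend DDM. At t=7 the remaining stream is a growing perpetuity with first payment D_8 = 4.58.
V_7 = D_8/(r−g) = 4.58/(0.1−0.0241) = 60.3426
P₀ = V_7/(1+r)^7 = 60.3426/(1+0.1)^7 = 30.9653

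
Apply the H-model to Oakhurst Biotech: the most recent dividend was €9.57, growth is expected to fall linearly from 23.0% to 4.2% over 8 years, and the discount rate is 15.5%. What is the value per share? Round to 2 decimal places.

€151.93

H-model: P₀ = D₀[(1+g_L) + H(g_S−g_L)]/(r−g_L), with H = 8/2 = 4.
P₀ = 9.57 × [(1+0.042) + 4×(0.23−0.042)] / (0.155−0.042)
   = 9.57 × 1.7940 / 0.113 = 151.9343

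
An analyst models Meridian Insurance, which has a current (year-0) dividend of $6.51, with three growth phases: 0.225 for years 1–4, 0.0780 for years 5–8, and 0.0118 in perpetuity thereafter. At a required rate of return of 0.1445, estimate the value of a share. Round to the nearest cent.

Three-stage DDM. Project D₁…D_8; terminal Gordon value at t=8 with g = 0.0118; discount at r = 0.1445.
D_1 = 7.9748
D_2 = 9.7691
D_3 = 11.9671
D_4 = 14.6597
D_5 = 15.8032
D_6 = 17.0358
D_7 = 18.3646
D_8 = 19.7970
TV_8 = 20.0307/(0.1445−0.0118) = 150.9469
P₀ = Σ Dₜ/(1+r)ᵗ + TV_8/(1+r)^8 = 111.7183

$111.72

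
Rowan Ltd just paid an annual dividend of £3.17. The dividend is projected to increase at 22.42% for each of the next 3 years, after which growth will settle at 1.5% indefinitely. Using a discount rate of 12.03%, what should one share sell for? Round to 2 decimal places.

£51.26

Two-stage DDM. Project D₁…D_3 at 0.2242, terminal growth 0.015, discount at r = 0.1203.
D_1 = 3.8807
D_2 = 4.7508
D_3 = 5.8159
Terminal value at t=3: TV = D_4/(r−g) = 5.9031/(0.1203−0.015) = 56.0601
P₀ = 3.8807/(1+0.1203)^1 + 4.7508/(1+0.1203)^2 + 5.8159/(1+0.1203)^3 + 56.0601/(1+0.1203)^3 = 51.2560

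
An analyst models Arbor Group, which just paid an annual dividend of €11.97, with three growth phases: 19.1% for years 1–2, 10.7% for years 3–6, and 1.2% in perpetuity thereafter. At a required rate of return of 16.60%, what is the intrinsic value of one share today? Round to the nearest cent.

€135.34

Three-stage DDM. Project D₁…D_6; terminal Gordon value at t=6 with g = 0.012; discount at r = 0.166.
D_1 = 14.2563
D_2 = 16.9792
D_3 = 18.7960
D_4 = 20.8072
D_5 = 23.0335
D_6 = 25.4981
TV_6 = 25.8041/(0.166−0.012) = 167.5591
P₀ = Σ Dₜ/(1+r)ᵗ + TV_6/(1+r)^6 = 135.3401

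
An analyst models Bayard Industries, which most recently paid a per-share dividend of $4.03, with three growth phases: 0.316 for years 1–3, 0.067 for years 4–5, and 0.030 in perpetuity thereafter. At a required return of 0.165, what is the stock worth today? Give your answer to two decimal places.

$62.87

Three-stage DDM. Project D₁…D_5; terminal Gordon value at t=5 with g = 0.03; discount at r = 0.165.
D_1 = 5.3035
D_2 = 6.9794
D_3 = 9.1849
D_4 = 9.8002
D_5 = 10.4569
TV_5 = 10.7706/(0.165−0.03) = 79.7820
P₀ = Σ Dₜ/(1+r)ᵗ + TV_5/(1+r)^5 = 62.8737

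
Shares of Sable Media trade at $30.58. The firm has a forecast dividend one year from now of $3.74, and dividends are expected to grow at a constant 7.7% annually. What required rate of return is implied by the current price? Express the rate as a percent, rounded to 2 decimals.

Rearranging the constant-growth DDM: r = D₁/P₀ + g.
r = 3.7400 / 30.58 + 0.077 = 0.12230 + 0.077 = 0.19930

19.93%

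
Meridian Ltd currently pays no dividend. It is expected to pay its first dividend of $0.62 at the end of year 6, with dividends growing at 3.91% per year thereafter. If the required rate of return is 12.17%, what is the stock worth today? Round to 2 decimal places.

$4.23

Deferred-dividend DDM. At t=5 the remaining stream is a growing perpetuity with first payment D_6 = 0.62.
V_5 = D_6/(r−g) = 0.62/(0.1217−0.0391) = 7.5061
P₀ = V_5/(1+r)^5 = 7.5061/(1+0.1217)^5 = 4.2270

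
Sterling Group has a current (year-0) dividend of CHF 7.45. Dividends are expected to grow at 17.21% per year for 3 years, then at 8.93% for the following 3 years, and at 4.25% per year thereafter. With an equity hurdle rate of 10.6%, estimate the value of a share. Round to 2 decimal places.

Three-stage DDM. Project D₁…D_6; terminal Gordon value at t=6 with g = 0.0425; discount at r = 0.106.
D_1 = 8.7321
D_2 = 10.2349
D_3 = 11.9964
D_4 = 13.0677
D_5 = 14.2346
D_6 = 15.5058
TV_6 = 16.1647/(0.106−0.0425) = 254.5629
P₀ = Σ Dₜ/(1+r)ᵗ + TV_6/(1+r)^6 = 190.0156

CHF 190.02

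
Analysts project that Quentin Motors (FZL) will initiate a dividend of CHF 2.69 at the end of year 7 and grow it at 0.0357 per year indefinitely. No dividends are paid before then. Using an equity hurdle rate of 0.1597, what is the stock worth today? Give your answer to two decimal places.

CHF 8.92

Deferred-dividend DDM. At t=6 the remaining stream is a growing perpetuity with first payment D_7 = 2.69.
V_6 = D_7/(r−g) = 2.69/(0.1597−0.0357) = 21.6935
P₀ = V_6/(1+r)^6 = 21.6935/(1+0.1597)^6 = 8.9178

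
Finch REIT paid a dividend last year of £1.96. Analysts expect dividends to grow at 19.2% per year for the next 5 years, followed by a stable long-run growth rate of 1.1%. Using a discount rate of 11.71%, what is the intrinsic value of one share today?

£37.79

Two-stage DDM. Project D₁…D_5 at 0.192, terminal growth 0.011, discount at r = 0.1171.
D_1 = 2.3363
D_2 = 2.7849
D_3 = 3.3196
D_4 = 3.9570
D_5 = 4.7167
Terminal value at t=5: TV = D_6/(r−g) = 4.7686/(0.1171−0.011) = 44.9441
P₀ = 2.3363/(1+0.1171)^1 + 2.7849/(1+0.1171)^2 + 3.3196/(1+0.1171)^3 + 3.9570/(1+0.1171)^4 + 4.7167/(1+0.1171)^5 + 44.9441/(1+0.1171)^5 = 37.7918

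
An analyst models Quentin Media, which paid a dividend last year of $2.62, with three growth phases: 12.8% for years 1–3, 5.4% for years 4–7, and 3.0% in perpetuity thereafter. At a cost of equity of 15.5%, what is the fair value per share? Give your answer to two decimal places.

$29.25

Three-stage DDM. Project D₁…D_7; terminal Gordon value at t=7 with g = 0.03; discount at r = 0.155.
D_1 = 2.9554
D_2 = 3.3336
D_3 = 3.7604
D_4 = 3.9634
D_5 = 4.1774
D_6 = 4.4030
D_7 = 4.6408
TV_7 = 4.7800/(0.155−0.03) = 38.2400
P₀ = Σ Dₜ/(1+r)ᵗ + TV_7/(1+r)^7 = 29.2506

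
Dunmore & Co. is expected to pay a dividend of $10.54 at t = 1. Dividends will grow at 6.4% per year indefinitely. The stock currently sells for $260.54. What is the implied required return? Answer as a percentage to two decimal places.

Rearranging the constant-growth DDM: r = D₁/P₀ + g.
r = 10.5400 / 260.54 + 0.064 = 0.04045 + 0.064 = 0.10445

10.45%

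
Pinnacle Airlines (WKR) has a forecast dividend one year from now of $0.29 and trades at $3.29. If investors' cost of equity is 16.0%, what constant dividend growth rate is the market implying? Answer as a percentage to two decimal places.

7.19%

From P₀ = D₁/(r − g), the implied growth is g = r − D₁/P₀.
g = 0.16 − 0.29/3.29 = 0.16 − 0.08815 = 0.07185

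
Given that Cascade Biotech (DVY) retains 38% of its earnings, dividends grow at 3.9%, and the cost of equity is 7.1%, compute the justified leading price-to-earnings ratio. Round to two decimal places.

Payout ratio b = 1 − 0.38 = 0.62.
Justified leading P/E = b/(r−g) = 0.62/(0.071−0.039) = 19.3750

19.38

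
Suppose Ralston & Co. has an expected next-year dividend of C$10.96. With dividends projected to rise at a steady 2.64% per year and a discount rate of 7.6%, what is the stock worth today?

C$220.97

Gordon growth model: P₀ = D₁/(r − g), with D₁ = 10.96 given directly.
P₀ = 10.9600 / (0.076 − 0.0264) = 10.9600 / 0.0496 = 220.9677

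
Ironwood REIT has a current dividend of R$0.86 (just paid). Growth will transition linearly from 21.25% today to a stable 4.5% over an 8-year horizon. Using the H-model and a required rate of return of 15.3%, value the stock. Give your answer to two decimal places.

H-model: P₀ = D₀[(1+g_L) + H(g_S−g_L)]/(r−g_L), with H = 8/2 = 4.
P₀ = 0.86 × [(1+0.045) + 4×(0.2125−0.045)] / (0.153−0.045)
   = 0.86 × 1.7150 / 0.108 = 13.6565

R$13.66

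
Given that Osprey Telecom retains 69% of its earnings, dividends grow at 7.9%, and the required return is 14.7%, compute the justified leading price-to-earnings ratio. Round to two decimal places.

Payout ratio b = 1 − 0.69 = 0.31.
Justified leading P/E = b/(r−g) = 0.31/(0.147−0.079) = 4.5588

4.56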